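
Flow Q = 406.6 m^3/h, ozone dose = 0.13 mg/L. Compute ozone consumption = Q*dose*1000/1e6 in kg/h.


O3 demand (mg/h) = Q * dose * 1000 = 406.6 * 0.13 * 1000 = 52858 mg/h
Convert mg to kg: 52858 / 1e6 = 0.052858 kg/h

0.052858 kg/h


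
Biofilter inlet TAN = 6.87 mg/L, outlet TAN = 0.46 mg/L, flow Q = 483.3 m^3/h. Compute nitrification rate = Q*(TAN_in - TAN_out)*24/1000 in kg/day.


Concentration drop: TAN_in - TAN_out = 6.87 - 0.46 = 6.41 mg/L
Hourly TAN removed = Q * dTAN = 483.3 m^3/h * 6.41 mg/L = 3097.953 g/h  (m^3/h * mg/L = g/h)
Daily TAN removed = 3097.953 * 24 = 74350.872 g/day
Convert to kg/day: 74350.872 / 1000 = 74.350872 kg/day

74.350872 kg/day


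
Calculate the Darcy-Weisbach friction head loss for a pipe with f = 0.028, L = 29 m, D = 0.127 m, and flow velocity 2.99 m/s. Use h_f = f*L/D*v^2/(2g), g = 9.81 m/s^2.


v^2 = 2.99^2 = 8.9401 m^2/s^2
L/D = 29/0.127 = 228.34646
h_f = f*(L/D)*v^2/(2g) = 0.028 * 228.34646 * 8.9401 / 19.62 = 2.91337 m

2.91337 m


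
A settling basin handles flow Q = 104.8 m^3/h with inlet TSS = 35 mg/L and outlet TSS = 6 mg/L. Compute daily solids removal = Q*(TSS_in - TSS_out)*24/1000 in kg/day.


Concentration drop: TSS_in - TSS_out = 35 - 6 = 29 mg/L
Hourly solids removed = Q * dTSS = 104.8 m^3/h * 29 mg/L = 3039.2 g/h  (m^3/h * mg/L = g/h)
Daily solids removed = 3039.2 * 24 = 72940.8 g/day
Convert g to kg: 72940.8 / 1000 = 72.9408 kg/day

72.9408 kg/day


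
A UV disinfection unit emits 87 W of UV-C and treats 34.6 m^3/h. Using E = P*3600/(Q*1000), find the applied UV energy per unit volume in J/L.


Energy delivered per hour = 87 W * 3600 s = 313200 J/h
Volume treated per hour = 34.6 m^3/h * 1000 = 34600 L/h
dose = 313200 / 34600 = 9.05202 J/L

9.05202 J/L


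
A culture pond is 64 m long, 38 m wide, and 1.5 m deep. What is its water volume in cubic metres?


Base area = L * W = 64 * 38 = 2432 m^2
Volume = area * depth = 2432 * 1.5 = 3648 m^3

3648 m^3


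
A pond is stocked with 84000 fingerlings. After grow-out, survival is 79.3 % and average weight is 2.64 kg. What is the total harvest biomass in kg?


Survivors = 84000 * 79.3/100 = 66612 fish
Harvest biomass = survivors * W_f = 66612 * 2.64 = 175855.68 kg

175855.68 kg


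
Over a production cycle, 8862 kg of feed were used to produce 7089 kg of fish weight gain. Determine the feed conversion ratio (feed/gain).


FCR = feed consumed / weight gained
FCR = 8862 kg / 7089 kg = 1.25011

1.25011


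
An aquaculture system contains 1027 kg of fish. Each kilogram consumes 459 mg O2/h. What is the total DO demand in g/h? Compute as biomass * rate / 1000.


Total O2 consumption (mg/h) = 1027 kg * 459 mg/(kg*h) = 471393 mg/h
Convert to g/h: 471393 / 1000 = 471.393 g/h

471.393 g/h


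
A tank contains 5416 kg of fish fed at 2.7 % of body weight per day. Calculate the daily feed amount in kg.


Feeding rate fraction = 2.7% / 100 = 0.027
Daily feed = 5416 kg * 0.027 = 146.232 kg/day

146.232 kg/day


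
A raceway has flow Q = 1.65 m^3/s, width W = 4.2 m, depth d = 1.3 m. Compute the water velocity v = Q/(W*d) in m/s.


Cross-sectional area = W * d = 4.2 * 1.3 = 5.46 m^2
Velocity = Q / A = 1.65 / 5.46 = 0.302198 m/s

0.302198 m/s


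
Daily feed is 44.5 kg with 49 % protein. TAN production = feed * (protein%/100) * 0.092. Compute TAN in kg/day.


Protein in feed = 44.5 * 49/100 = 21.805 kg/day
TAN = protein * 0.092 = 21.805 * 0.092 = 2.00606 kg/day

2.00606 kg/day


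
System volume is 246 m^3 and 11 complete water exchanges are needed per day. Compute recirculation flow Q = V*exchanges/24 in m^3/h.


Daily recirculation volume = 246 m^3 * 11 = 2706 m^3/day
Flow rate Q = daily volume / 24 h = 2706 / 24 = 112.75 m^3/h

112.75 m^3/h


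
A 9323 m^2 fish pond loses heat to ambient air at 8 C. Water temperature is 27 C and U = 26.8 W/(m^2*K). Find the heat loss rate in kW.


Temperature difference dT = 27 - 8 = 19 K
Heat loss (W) = U * A * dT = 26.8 * 9323 * 19 = 4747271.6 W
Convert to kW: 4747271.6 / 1000 = 4747.2716 kW

4747.2716 kW


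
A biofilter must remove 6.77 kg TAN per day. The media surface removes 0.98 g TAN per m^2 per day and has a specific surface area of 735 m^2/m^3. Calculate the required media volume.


A = 6.77*1000 / 0.98 = 6908.1633 m^2
V = 6908.1633 / 735 = 9.39886

9.39886 m^3


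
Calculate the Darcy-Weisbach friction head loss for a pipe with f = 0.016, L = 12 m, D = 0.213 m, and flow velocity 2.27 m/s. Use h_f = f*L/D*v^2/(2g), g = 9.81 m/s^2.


v^2 = 2.27^2 = 5.1529 m^2/s^2
L/D = 12/0.213 = 56.338028
h_f = f*(L/D)*v^2/(2g) = 0.016 * 56.338028 * 5.1529 / 19.62 = 0.236741 m

0.236741 m


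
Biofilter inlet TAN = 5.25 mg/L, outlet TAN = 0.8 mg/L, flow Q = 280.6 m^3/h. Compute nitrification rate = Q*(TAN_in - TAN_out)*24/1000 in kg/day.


Concentration drop: TAN_in - TAN_out = 5.25 - 0.8 = 4.45 mg/L
Hourly TAN removed = Q * dTAN = 280.6 m^3/h * 4.45 mg/L = 1248.67 g/h  (m^3/h * mg/L = g/h)
Daily TAN removed = 1248.67 * 24 = 29968.08 g/day
Convert to kg/day: 29968.08 / 1000 = 29.96808 kg/day

29.96808 kg/day


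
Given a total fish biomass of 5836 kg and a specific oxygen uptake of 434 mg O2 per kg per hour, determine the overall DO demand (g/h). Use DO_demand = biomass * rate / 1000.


Total O2 consumption (mg/h) = 5836 kg * 434 mg/(kg*h) = 2532824 mg/h
Convert to g/h: 2532824 / 1000 = 2532.824 g/h

2532.824 g/h


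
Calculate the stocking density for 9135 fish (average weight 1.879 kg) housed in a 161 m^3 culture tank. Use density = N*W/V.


Total biomass = 9135 fish * 1.879 kg = 17164.665 kg
Density = total biomass / volume = 17164.665 / 161 = 106.613 kg/m^3

106.613 kg/m^3


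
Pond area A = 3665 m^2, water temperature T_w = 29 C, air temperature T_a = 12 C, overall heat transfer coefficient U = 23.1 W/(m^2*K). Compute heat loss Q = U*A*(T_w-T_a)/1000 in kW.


Temperature difference dT = 29 - 12 = 17 K
Heat loss (W) = U * A * dT = 23.1 * 3665 * 17 = 1439245.5 W
Convert to kW: 1439245.5 / 1000 = 1439.2455 kW

1439.2455 kW


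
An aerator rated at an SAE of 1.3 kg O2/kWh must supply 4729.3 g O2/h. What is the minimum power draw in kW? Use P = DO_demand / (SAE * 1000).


SAE in g O2/kWh = 1.3 * 1000 = 1300 g/kWh
P = DO_demand / SAE_g = 4729.3 / 1300 = 3.63792 kW

3.63792 kW


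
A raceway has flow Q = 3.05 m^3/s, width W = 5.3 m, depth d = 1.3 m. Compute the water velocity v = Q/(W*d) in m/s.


Cross-sectional area = W * d = 5.3 * 1.3 = 6.89 m^2
Velocity = Q / A = 3.05 / 6.89 = 0.442671 m/s

0.442671 m/s


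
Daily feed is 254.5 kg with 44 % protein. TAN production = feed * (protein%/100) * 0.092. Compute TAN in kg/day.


Protein in feed = 254.5 * 44/100 = 111.98 kg/day
TAN = protein * 0.092 = 111.98 * 0.092 = 10.30216 kg/day

10.30216 kg/day


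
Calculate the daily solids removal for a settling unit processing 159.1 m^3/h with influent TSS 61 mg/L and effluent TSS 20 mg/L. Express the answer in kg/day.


Concentration drop: TSS_in - TSS_out = 61 - 20 = 41 mg/L
Hourly solids removed = Q * dTSS = 159.1 m^3/h * 41 mg/L = 6523.1 g/h  (m^3/h * mg/L = g/h)
Daily solids removed = 6523.1 * 24 = 156554.4 g/day
Convert g to kg: 156554.4 / 1000 = 156.5544 kg/day

156.5544 kg/day


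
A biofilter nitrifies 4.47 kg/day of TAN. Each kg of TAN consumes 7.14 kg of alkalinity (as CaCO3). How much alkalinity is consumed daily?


Alkalinity factor: 7.14 kg CaCO3 consumed per kg TAN nitrified
alk = 4.47 kg TAN * 7.14 = 31.9158 kg CaCO3/day

31.9158 kg CaCO3/day


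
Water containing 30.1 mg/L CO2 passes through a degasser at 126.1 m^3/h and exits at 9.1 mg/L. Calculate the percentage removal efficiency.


CO2_out / CO2_in = 9.1 / 30.1 = 0.30232558
Fraction remaining = 0.30232558
efficiency = (1 - 0.30232558) * 100 = 69.7674 %

69.7674 %


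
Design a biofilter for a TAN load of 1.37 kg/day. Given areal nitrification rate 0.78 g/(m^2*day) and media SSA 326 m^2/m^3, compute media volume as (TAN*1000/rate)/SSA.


A = 1.37*1000 / 0.78 = 1756.4103 m^2
V = 1756.4103 / 326 = 5.38776

5.38776 m^3


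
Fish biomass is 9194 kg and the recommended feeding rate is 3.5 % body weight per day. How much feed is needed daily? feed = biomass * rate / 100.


Feeding rate fraction = 3.5% / 100 = 0.035
Daily feed = 9194 kg * 0.035 = 321.79 kg/day

321.79 kg/day


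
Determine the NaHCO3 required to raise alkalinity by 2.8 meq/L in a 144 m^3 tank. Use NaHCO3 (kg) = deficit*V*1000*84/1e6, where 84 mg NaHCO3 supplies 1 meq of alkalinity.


Tank volume in L = 144 m^3 * 1000 = 144000 L
Total meq required = 2.8 meq/L * 144000 L = 403200 meq
NaHCO3 mass = 403200 meq * 84 mg/meq / 1e6 = 33.8688 kg

33.8688 kg


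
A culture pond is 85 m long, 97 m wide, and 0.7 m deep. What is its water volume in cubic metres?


Base area = L * W = 85 * 97 = 8245 m^2
Volume = area * depth = 8245 * 0.7 = 5771.5 m^3

5771.5 m^3


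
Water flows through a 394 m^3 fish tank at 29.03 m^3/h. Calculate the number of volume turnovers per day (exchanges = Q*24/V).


Daily flow volume = 29.03 m^3/h * 24 h = 696.72 m^3/day
Exchanges = daily flow / tank volume = 696.72 / 394 = 1.76832 exchanges/day

1.76832 exchanges/day


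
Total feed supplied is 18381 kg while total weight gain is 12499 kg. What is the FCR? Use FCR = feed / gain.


FCR = feed consumed / weight gained
FCR = 18381 kg / 12499 kg = 1.4706

1.4706


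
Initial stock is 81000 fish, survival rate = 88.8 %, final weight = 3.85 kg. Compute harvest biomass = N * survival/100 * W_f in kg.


Survivors = 81000 * 88.8/100 = 71928 fish
Harvest biomass = survivors * W_f = 71928 * 3.85 = 276922.8 kg

276922.8 kg


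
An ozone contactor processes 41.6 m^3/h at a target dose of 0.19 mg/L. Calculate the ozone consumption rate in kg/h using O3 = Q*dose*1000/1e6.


O3 demand (mg/h) = Q * dose * 1000 = 41.6 * 0.19 * 1000 = 7904 mg/h
Convert mg to kg: 7904 / 1e6 = 0.007904 kg/h

0.007904 kg/h


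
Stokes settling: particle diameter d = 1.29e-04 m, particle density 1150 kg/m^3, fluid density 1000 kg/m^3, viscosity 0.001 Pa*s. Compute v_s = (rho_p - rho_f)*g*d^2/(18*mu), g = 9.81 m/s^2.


Density difference: rho_p - rho_f = 1150 - 1000 = 150 kg/m^3
d^2 = (1.29e-04)^2 = 1.6641e-08 m^2
Numerator = (rho_p - rho_f) * g * d^2 = 150 * 9.81 * 1.6641e-08 = 2.4487232e-05
Denominator = 18 * mu = 18 * 0.001 = 0.018
v_s = 2.4487232e-05 / 0.018 = 0.0013604 m/s
Check: Re = rho_f * v_s * d / mu = 1000 * 0.0013604 * 1.29e-04 / 0.001 = 0.175 < 1, so Stokes' law applies.

0.0013604 m/s


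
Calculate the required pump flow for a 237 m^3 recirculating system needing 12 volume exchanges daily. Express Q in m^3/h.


Daily recirculation volume = 237 m^3 * 12 = 2844 m^3/day
Flow rate Q = daily volume / 24 h = 2844 / 24 = 118.5 m^3/h

118.5 m^3/h


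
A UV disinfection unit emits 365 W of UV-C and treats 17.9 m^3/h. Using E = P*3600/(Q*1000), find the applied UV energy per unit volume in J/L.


Energy delivered per hour = 365 W * 3600 s = 1314000 J/h
Volume treated per hour = 17.9 m^3/h * 1000 = 17900 L/h
dose = 1314000 / 17900 = 73.4078 J/L

73.4078 J/L


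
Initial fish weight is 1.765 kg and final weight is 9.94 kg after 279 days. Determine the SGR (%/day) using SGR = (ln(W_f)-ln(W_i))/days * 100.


ln(W_f) = ln(9.94) = 2.296567
ln(W_i) = ln(1.765) = 0.56815069
ln(W_f) - ln(W_i) = 2.296567 - 0.56815069 = 1.7284163
SGR = 1.7284163 / 279 * 100 = 0.619504 %/day

0.619504 %/day


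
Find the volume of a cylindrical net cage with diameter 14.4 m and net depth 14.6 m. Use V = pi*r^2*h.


r = d/2 = 14.4/2 = 7.2 m
Base area = pi*r^2 = pi*7.2^2 = 162.86016 m^2
Volume = 162.86016 * 14.6 = 2377.76 m^3

2377.76 m^3


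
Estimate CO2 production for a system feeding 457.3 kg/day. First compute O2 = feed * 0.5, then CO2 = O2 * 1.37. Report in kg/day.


O2 = 457.3 * 0.5 = 228.65
CO2 = 228.65 * 1.37 = 313.2505

313.2505 kg/day


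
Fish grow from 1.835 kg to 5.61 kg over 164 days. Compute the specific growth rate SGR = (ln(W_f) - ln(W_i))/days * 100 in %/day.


ln(W_f) = ln(5.61) = 1.7245507
ln(W_i) = ln(1.835) = 0.60704448
ln(W_f) - ln(W_i) = 1.7245507 - 0.60704448 = 1.1175062
SGR = 1.1175062 / 164 * 100 = 0.681406 %/day

0.681406 %/day


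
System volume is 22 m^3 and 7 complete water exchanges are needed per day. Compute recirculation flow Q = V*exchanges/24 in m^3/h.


Daily recirculation volume = 22 m^3 * 7 = 154 m^3/day
Flow rate Q = daily volume / 24 h = 154 / 24 = 6.41667 m^3/h

6.41667 m^3/h


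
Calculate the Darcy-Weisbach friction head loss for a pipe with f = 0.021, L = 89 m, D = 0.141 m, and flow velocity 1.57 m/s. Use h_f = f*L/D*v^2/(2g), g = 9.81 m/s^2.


v^2 = 1.57^2 = 2.4649 m^2/s^2
L/D = 89/0.141 = 631.20567
h_f = f*(L/D)*v^2/(2g) = 0.021 * 631.20567 * 2.4649 / 19.62 = 1.66529 m

1.66529 m


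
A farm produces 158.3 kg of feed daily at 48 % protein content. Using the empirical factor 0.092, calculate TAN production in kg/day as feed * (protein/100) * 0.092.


Protein in feed = 158.3 * 48/100 = 75.984 kg/day
TAN = protein * 0.092 = 75.984 * 0.092 = 6.990528 kg/day

6.990528 kg/day


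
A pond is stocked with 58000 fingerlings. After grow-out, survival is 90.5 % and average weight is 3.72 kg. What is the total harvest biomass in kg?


Survivors = 58000 * 90.5/100 = 52490 fish
Harvest biomass = survivors * W_f = 52490 * 3.72 = 195262.8 kg

195262.8 kg


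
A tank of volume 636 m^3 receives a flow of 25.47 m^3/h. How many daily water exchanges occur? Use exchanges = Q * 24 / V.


Daily flow volume = 25.47 m^3/h * 24 h = 611.28 m^3/day
Exchanges = daily flow / tank volume = 611.28 / 636 = 0.961132 exchanges/day

0.961132 exchanges/day


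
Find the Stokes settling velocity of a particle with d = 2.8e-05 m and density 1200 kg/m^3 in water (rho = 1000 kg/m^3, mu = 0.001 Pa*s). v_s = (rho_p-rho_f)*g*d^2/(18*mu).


Density difference: rho_p - rho_f = 1200 - 1000 = 200 kg/m^3
d^2 = (2.8e-05)^2 = 7.84e-10 m^2
Numerator = (rho_p - rho_f) * g * d^2 = 200 * 9.81 * 7.84e-10 = 1.538208e-06
Denominator = 18 * mu = 18 * 0.001 = 0.018
v_s = 1.538208e-06 / 0.018 = 8.5456e-05 m/s
Check: Re = rho_f * v_s * d / mu = 1000 * 8.5456e-05 * 2.8e-05 / 0.001 = 0.00239 < 1, so Stokes' law applies.

8.5456e-05 m/s


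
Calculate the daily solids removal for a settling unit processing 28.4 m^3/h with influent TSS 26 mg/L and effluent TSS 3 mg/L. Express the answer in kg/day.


Concentration drop: TSS_in - TSS_out = 26 - 3 = 23 mg/L
Hourly solids removed = Q * dTSS = 28.4 m^3/h * 23 mg/L = 653.2 g/h  (m^3/h * mg/L = g/h)
Daily solids removed = 653.2 * 24 = 15676.8 g/day
Convert g to kg: 15676.8 / 1000 = 15.6768 kg/day

15.6768 kg/day


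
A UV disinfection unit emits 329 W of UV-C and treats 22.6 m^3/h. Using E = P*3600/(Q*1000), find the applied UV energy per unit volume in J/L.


Energy delivered per hour = 329 W * 3600 s = 1184400 J/h
Volume treated per hour = 22.6 m^3/h * 1000 = 22600 L/h
dose = 1184400 / 22600 = 52.4071 J/L

52.4071 J/L


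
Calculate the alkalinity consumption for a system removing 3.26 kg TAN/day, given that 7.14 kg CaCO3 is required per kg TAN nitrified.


Alkalinity factor: 7.14 kg CaCO3 consumed per kg TAN nitrified
alk = 3.26 kg TAN * 7.14 = 23.2764 kg CaCO3/day

23.2764 kg CaCO3/day


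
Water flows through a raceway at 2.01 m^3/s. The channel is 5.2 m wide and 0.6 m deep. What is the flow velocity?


Cross-sectional area = W * d = 5.2 * 0.6 = 3.12 m^2
Velocity = Q / A = 2.01 / 3.12 = 0.644231 m/s

0.644231 m/s


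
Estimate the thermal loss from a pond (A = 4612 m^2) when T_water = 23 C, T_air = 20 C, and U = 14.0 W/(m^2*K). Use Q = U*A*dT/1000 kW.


Temperature difference dT = 23 - 20 = 3 K
Heat loss (W) = U * A * dT = 14.0 * 4612 * 3 = 193704 W
Convert to kW: 193704 / 1000 = 193.704 kW

193.704 kW


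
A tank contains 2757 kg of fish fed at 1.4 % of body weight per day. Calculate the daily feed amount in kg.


Feeding rate fraction = 1.4% / 100 = 0.014
Daily feed = 2757 kg * 0.014 = 38.598 kg/day

38.598 kg/day


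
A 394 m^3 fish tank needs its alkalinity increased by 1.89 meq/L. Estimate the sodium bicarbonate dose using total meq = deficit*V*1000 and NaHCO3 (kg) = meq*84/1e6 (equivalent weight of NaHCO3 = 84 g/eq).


Tank volume in L = 394 m^3 * 1000 = 394000 L
Total meq required = 1.89 meq/L * 394000 L = 744660 meq
NaHCO3 mass = 744660 meq * 84 mg/meq / 1e6 = 62.5514 kg

62.5514 kg


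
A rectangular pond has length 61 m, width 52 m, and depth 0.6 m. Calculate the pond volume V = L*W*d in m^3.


Base area = L * W = 61 * 52 = 3172 m^2
Volume = area * depth = 3172 * 0.6 = 1903.2 m^3

1903.2 m^3


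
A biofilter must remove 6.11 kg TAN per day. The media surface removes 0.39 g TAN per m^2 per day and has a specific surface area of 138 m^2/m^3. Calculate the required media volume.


A = 6.11*1000 / 0.39 = 15666.667 m^2
V = 15666.667 / 138 = 113.527

113.527 m^3


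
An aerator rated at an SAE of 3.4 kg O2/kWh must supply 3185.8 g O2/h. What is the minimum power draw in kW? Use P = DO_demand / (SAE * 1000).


SAE in g O2/kWh = 3.4 * 1000 = 3400 g/kWh
P = DO_demand / SAE_g = 3185.8 / 3400 = 0.937 kW

0.937 kW


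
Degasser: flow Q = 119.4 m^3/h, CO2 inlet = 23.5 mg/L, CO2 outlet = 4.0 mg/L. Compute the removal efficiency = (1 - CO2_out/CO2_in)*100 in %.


CO2_out / CO2_in = 4.0 / 23.5 = 0.17021277
Fraction remaining = 0.17021277
efficiency = (1 - 0.17021277) * 100 = 82.9787 %

82.9787 %


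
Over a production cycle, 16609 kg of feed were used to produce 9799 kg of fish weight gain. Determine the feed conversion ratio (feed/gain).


FCR = feed consumed / weight gained
FCR = 16609 kg / 9799 kg = 1.69497

1.69497


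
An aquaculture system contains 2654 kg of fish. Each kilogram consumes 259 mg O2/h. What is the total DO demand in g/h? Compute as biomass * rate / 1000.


Total O2 consumption (mg/h) = 2654 kg * 259 mg/(kg*h) = 687386 mg/h
Convert to g/h: 687386 / 1000 = 687.386 g/h

687.386 g/h


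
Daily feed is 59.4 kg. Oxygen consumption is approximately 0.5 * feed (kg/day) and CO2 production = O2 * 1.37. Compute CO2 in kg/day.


O2 = 59.4 * 0.5 = 29.7
CO2 = 29.7 * 1.37 = 40.689

40.689 kg/day


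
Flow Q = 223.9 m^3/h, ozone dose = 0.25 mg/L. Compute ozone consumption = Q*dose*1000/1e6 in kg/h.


O3 demand (mg/h) = Q * dose * 1000 = 223.9 * 0.25 * 1000 = 55975 mg/h
Convert mg to kg: 55975 / 1e6 = 0.055975 kg/h

0.055975 kg/h


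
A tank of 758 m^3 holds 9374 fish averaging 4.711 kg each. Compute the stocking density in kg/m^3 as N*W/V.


Total biomass = 9374 fish * 4.711 kg = 44160.914 kg
Density = total biomass / volume = 44160.914 / 758 = 58.2598 kg/m^3

58.2598 kg/m^3


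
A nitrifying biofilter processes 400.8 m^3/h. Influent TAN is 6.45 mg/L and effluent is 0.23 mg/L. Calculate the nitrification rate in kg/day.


Concentration drop: TAN_in - TAN_out = 6.45 - 0.23 = 6.22 mg/L
Hourly TAN removed = Q * dTAN = 400.8 m^3/h * 6.22 mg/L = 2492.976 g/h  (m^3/h * mg/L = g/h)
Daily TAN removed = 2492.976 * 24 = 59831.424 g/day
Convert to kg/day: 59831.424 / 1000 = 59.831424 kg/day

59.831424 kg/day


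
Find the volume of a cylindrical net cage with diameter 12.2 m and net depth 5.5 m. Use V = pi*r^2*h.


r = d/2 = 12.2/2 = 6.1 m
Base area = pi*r^2 = pi*6.1^2 = 116.89866 m^2
Volume = 116.89866 * 5.5 = 642.943 m^3

642.943 m^3


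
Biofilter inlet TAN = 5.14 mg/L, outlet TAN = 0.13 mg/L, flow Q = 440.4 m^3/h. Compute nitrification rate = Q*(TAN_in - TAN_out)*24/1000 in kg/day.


Concentration drop: TAN_in - TAN_out = 5.14 - 0.13 = 5.01 mg/L
Hourly TAN removed = Q * dTAN = 440.4 m^3/h * 5.01 mg/L = 2206.404 g/h  (m^3/h * mg/L = g/h)
Daily TAN removed = 2206.404 * 24 = 52953.696 g/day
Convert to kg/day: 52953.696 / 1000 = 52.953696 kg/day

52.953696 kg/day


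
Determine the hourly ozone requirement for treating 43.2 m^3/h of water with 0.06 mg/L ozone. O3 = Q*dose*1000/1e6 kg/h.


O3 demand (mg/h) = Q * dose * 1000 = 43.2 * 0.06 * 1000 = 2592 mg/h
Convert mg to kg: 2592 / 1e6 = 0.002592 kg/h

0.002592 kg/h


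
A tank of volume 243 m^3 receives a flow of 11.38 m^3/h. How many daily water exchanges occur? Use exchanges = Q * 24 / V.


Daily flow volume = 11.38 m^3/h * 24 h = 273.12 m^3/day
Exchanges = daily flow / tank volume = 273.12 / 243 = 1.12395 exchanges/day

1.12395 exchanges/day


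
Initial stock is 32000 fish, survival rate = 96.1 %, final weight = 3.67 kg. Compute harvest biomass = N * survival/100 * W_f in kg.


Survivors = 32000 * 96.1/100 = 30752 fish
Harvest biomass = survivors * W_f = 30752 * 3.67 = 112859.84 kg

112859.84 kg


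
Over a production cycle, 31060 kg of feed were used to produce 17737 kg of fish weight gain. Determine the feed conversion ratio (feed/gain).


FCR = feed consumed / weight gained
FCR = 31060 kg / 17737 kg = 1.75114

1.75114


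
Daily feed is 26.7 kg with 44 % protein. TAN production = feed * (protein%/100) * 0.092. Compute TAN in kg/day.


Protein in feed = 26.7 * 44/100 = 11.748 kg/day
TAN = protein * 0.092 = 11.748 * 0.092 = 1.080816 kg/day

1.080816 kg/day


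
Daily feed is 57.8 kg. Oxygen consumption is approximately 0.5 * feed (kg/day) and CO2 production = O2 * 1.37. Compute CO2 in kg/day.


O2 = 57.8 * 0.5 = 28.9
CO2 = 28.9 * 1.37 = 39.593

39.593 kg/day


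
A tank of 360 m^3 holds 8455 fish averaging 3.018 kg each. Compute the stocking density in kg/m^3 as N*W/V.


Total biomass = 8455 fish * 3.018 kg = 25517.19 kg
Density = total biomass / volume = 25517.19 / 360 = 70.8811 kg/m^3

70.8811 kg/m^3


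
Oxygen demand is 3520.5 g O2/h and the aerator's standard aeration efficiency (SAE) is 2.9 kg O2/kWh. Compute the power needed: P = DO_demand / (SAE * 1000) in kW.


SAE in g O2/kWh = 2.9 * 1000 = 2900 g/kWh
P = DO_demand / SAE_g = 3520.5 / 2900 = 1.21397 kW

1.21397 kW


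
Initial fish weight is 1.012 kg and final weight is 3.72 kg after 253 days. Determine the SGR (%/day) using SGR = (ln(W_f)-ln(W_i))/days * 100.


ln(W_f) = ln(3.72) = 1.3137237
ln(W_i) = ln(1.012) = 0.011928571
ln(W_f) - ln(W_i) = 1.3137237 - 0.011928571 = 1.3017951
SGR = 1.3017951 / 253 * 100 = 0.514544 %/day

0.514544 %/day


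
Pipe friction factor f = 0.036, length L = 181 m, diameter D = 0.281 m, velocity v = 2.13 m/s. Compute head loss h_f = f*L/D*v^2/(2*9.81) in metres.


v^2 = 2.13^2 = 4.5369 m^2/s^2
L/D = 181/0.281 = 644.12811
h_f = f*(L/D)*v^2/(2g) = 0.036 * 644.12811 * 4.5369 / 19.62 = 5.3621 m

5.3621 m


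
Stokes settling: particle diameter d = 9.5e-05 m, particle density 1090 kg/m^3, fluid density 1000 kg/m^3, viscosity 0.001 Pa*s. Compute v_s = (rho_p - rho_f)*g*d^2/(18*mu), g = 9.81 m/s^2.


Density difference: rho_p - rho_f = 1090 - 1000 = 90 kg/m^3
d^2 = (9.5e-05)^2 = 9.025e-09 m^2
Numerator = (rho_p - rho_f) * g * d^2 = 90 * 9.81 * 9.025e-09 = 7.9681725e-06
Denominator = 18 * mu = 18 * 0.001 = 0.018
v_s = 7.9681725e-06 / 0.018 = 4.42676e-04 m/s
Check: Re = rho_f * v_s * d / mu = 1000 * 4.42676e-04 * 9.5e-05 / 0.001 = 0.0421 < 1, so Stokes' law applies.

4.42676e-04 m/s


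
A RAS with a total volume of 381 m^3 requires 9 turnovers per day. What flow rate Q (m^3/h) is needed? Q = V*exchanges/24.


Daily recirculation volume = 381 m^3 * 9 = 3429 m^3/day
Flow rate Q = daily volume / 24 h = 3429 / 24 = 142.875 m^3/h

142.875 m^3/h


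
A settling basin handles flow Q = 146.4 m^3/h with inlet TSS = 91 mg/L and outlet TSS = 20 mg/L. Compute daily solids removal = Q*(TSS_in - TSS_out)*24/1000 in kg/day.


Concentration drop: TSS_in - TSS_out = 91 - 20 = 71 mg/L
Hourly solids removed = Q * dTSS = 146.4 m^3/h * 71 mg/L = 10394.4 g/h  (m^3/h * mg/L = g/h)
Daily solids removed = 10394.4 * 24 = 249465.6 g/day
Convert g to kg: 249465.6 / 1000 = 249.4656 kg/day

249.4656 kg/day


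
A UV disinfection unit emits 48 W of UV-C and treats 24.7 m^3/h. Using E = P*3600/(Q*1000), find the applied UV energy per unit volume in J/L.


Energy delivered per hour = 48 W * 3600 s = 172800 J/h
Volume treated per hour = 24.7 m^3/h * 1000 = 24700 L/h
dose = 172800 / 24700 = 6.99595 J/L

6.99595 J/L


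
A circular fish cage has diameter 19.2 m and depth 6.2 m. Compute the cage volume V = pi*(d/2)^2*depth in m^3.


r = d/2 = 19.2/2 = 9.6 m
Base area = pi*r^2 = pi*9.6^2 = 289.52918 m^2
Volume = 289.52918 * 6.2 = 1795.08 m^3

1795.08 m^3


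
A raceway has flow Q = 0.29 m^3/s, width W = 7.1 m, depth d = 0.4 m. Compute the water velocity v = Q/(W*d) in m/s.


Cross-sectional area = W * d = 7.1 * 0.4 = 2.84 m^2
Velocity = Q / A = 0.29 / 2.84 = 0.102113 m/s

0.102113 m/s


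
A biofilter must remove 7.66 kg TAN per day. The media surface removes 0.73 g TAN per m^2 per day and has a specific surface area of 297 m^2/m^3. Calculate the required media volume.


A = 7.66*1000 / 0.73 = 10493.151 m^2
V = 10493.151 / 297 = 35.3305

35.3305 m^3


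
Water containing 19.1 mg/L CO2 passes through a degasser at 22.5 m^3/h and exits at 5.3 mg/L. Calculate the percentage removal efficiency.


CO2_out / CO2_in = 5.3 / 19.1 = 0.27748691
Fraction remaining = 0.27748691
efficiency = (1 - 0.27748691) * 100 = 72.2513 %

72.2513 %


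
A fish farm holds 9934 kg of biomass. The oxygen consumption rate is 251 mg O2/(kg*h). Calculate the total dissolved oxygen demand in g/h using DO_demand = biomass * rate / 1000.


Total O2 consumption (mg/h) = 9934 kg * 251 mg/(kg*h) = 2493434 mg/h
Convert to g/h: 2493434 / 1000 = 2493.434 g/h

2493.434 g/h


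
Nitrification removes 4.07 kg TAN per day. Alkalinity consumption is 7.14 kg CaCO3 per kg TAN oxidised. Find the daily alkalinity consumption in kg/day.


Alkalinity factor: 7.14 kg CaCO3 consumed per kg TAN nitrified
alk = 4.07 kg TAN * 7.14 = 29.0598 kg CaCO3/day

29.0598 kg CaCO3/day


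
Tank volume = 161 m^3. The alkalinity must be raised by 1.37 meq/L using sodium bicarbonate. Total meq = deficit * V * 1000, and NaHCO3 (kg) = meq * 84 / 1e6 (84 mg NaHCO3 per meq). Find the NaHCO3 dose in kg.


Tank volume in L = 161 m^3 * 1000 = 161000 L
Total meq required = 1.37 meq/L * 161000 L = 220570 meq
NaHCO3 mass = 220570 meq * 84 mg/meq / 1e6 = 18.5279 kg

18.5279 kg


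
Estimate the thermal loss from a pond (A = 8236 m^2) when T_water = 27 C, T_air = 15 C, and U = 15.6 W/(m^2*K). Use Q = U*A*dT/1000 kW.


Temperature difference dT = 27 - 15 = 12 K
Heat loss (W) = U * A * dT = 15.6 * 8236 * 12 = 1541779.2 W
Convert to kW: 1541779.2 / 1000 = 1541.7792 kW

1541.7792 kW


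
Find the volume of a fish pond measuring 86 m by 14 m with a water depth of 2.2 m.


Base area = L * W = 86 * 14 = 1204 m^2
Volume = area * depth = 1204 * 2.2 = 2648.8 m^3

2648.8 m^3


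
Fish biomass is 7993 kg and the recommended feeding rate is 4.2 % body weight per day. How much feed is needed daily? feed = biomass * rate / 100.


Feeding rate fraction = 4.2% / 100 = 0.042
Daily feed = 7993 kg * 0.042 = 335.706 kg/day

335.706 kg/day


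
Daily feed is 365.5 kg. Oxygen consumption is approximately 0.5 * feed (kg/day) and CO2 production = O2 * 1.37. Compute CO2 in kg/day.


O2 = 365.5 * 0.5 = 182.75
CO2 = 182.75 * 1.37 = 250.3675

250.3675 kg/day


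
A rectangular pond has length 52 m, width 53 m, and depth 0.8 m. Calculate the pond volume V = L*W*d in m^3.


Base area = L * W = 52 * 53 = 2756 m^2
Volume = area * depth = 2756 * 0.8 = 2204.8 m^3

2204.8 m^3


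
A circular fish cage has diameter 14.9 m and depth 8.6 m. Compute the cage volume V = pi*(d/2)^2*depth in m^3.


r = d/2 = 14.9/2 = 7.45 m
Base area = pi*r^2 = pi*7.45^2 = 174.36625 m^2
Volume = 174.36625 * 8.6 = 1499.55 m^3

1499.55 m^3


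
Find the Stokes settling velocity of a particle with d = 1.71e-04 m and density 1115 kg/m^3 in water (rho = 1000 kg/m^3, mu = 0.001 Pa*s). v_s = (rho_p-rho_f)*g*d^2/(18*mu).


Density difference: rho_p - rho_f = 1115 - 1000 = 115 kg/m^3
d^2 = (1.71e-04)^2 = 2.9241e-08 m^2
Numerator = (rho_p - rho_f) * g * d^2 = 115 * 9.81 * 2.9241e-08 = 3.2988234e-05
Denominator = 18 * mu = 18 * 0.001 = 0.018
v_s = 3.2988234e-05 / 0.018 = 0.00183268 m/s
Check: Re = rho_f * v_s * d / mu = 1000 * 0.00183268 * 1.71e-04 / 0.001 = 0.313 < 1, so Stokes' law applies.

0.00183268 m/s


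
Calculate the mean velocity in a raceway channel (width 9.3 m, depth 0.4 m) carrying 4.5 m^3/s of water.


Cross-sectional area = W * d = 9.3 * 0.4 = 3.72 m^2
Velocity = Q / A = 4.5 / 3.72 = 1.20968 m/s

1.20968 m/s


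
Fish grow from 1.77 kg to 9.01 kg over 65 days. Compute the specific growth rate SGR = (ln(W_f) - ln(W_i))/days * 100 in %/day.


ln(W_f) = ln(9.01) = 2.1983351
ln(W_i) = ln(1.77) = 0.57097955
ln(W_f) - ln(W_i) = 2.1983351 - 0.57097955 = 1.6273555
SGR = 1.6273555 / 65 * 100 = 2.50362 %/day

2.50362 %/day


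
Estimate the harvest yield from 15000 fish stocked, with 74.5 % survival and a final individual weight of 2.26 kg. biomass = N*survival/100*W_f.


Survivors = 15000 * 74.5/100 = 11175 fish
Harvest biomass = survivors * W_f = 11175 * 2.26 = 25255.5 kg

25255.5 kg


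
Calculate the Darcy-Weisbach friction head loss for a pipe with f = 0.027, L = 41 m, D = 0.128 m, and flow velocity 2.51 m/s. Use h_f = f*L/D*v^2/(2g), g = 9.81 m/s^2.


v^2 = 2.51^2 = 6.3001 m^2/s^2
L/D = 41/0.128 = 320.3125
h_f = f*(L/D)*v^2/(2g) = 0.027 * 320.3125 * 6.3001 / 19.62 = 2.77707 m

2.77707 m


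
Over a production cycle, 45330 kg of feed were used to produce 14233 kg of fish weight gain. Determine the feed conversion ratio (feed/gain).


FCR = feed consumed / weight gained
FCR = 45330 kg / 14233 kg = 3.18485

3.18485


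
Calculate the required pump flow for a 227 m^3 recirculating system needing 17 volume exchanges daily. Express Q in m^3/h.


Daily recirculation volume = 227 m^3 * 17 = 3859 m^3/day
Flow rate Q = daily volume / 24 h = 3859 / 24 = 160.792 m^3/h

160.792 m^3/h


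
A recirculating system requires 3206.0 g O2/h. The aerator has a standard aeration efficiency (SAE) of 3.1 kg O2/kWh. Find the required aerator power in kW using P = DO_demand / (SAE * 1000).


SAE in g O2/kWh = 3.1 * 1000 = 3100 g/kWh
P = DO_demand / SAE_g = 3206.0 / 3100 = 1.03419 kW

1.03419 kW


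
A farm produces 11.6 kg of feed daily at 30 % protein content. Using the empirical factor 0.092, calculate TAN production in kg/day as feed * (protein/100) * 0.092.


Protein in feed = 11.6 * 30/100 = 3.48 kg/day
TAN = protein * 0.092 = 3.48 * 0.092 = 0.32016 kg/day

0.32016 kg/day


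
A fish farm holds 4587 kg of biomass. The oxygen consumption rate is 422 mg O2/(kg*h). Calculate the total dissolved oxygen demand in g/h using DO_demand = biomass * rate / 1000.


Total O2 consumption (mg/h) = 4587 kg * 422 mg/(kg*h) = 1935714 mg/h
Convert to g/h: 1935714 / 1000 = 1935.714 g/h

1935.714 g/h


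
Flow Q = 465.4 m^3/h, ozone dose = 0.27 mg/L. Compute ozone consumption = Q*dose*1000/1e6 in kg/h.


O3 demand (mg/h) = Q * dose * 1000 = 465.4 * 0.27 * 1000 = 125658 mg/h
Convert mg to kg: 125658 / 1e6 = 0.125658 kg/h

0.125658 kg/h


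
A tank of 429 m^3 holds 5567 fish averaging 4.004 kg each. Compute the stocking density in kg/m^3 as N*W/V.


Total biomass = 5567 fish * 4.004 kg = 22290.268 kg
Density = total biomass / volume = 22290.268 / 429 = 51.9587 kg/m^3

51.9587 kg/m^3


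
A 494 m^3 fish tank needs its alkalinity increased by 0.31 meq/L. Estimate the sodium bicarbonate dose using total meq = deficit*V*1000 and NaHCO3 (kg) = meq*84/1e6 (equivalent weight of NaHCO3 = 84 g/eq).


Tank volume in L = 494 m^3 * 1000 = 494000 L
Total meq required = 0.31 meq/L * 494000 L = 153140 meq
NaHCO3 mass = 153140 meq * 84 mg/meq / 1e6 = 12.8638 kg

12.8638 kg


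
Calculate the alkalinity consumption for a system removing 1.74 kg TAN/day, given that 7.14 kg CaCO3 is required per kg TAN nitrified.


Alkalinity factor: 7.14 kg CaCO3 consumed per kg TAN nitrified
alk = 1.74 kg TAN * 7.14 = 12.4236 kg CaCO3/day

12.4236 kg CaCO3/day


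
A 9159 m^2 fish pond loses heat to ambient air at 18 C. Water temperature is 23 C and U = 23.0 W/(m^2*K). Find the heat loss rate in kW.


Temperature difference dT = 23 - 18 = 5 K
Heat loss (W) = U * A * dT = 23.0 * 9159 * 5 = 1053285 W
Convert to kW: 1053285 / 1000 = 1053.285 kW

1053.285 kW


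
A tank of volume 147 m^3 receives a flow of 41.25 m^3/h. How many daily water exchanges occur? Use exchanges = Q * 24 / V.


Daily flow volume = 41.25 m^3/h * 24 h = 990 m^3/day
Exchanges = daily flow / tank volume = 990 / 147 = 6.73469 exchanges/day

6.73469 exchanges/day


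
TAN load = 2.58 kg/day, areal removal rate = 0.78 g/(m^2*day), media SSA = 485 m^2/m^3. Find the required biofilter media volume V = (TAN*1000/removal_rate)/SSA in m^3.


A = 2.58*1000 / 0.78 = 3307.6923 m^2
V = 3307.6923 / 485 = 6.81998

6.81998 m^3


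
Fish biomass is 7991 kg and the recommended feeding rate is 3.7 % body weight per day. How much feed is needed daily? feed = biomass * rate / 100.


Feeding rate fraction = 3.7% / 100 = 0.037
Daily feed = 7991 kg * 0.037 = 295.667 kg/day

295.667 kg/day


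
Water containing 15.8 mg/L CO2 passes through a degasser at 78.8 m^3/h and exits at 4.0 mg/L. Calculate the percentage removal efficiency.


CO2_out / CO2_in = 4.0 / 15.8 = 0.25316456
Fraction remaining = 0.25316456
efficiency = (1 - 0.25316456) * 100 = 74.6835 %

74.6835 %


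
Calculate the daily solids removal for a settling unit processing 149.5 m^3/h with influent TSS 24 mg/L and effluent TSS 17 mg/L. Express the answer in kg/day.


Concentration drop: TSS_in - TSS_out = 24 - 17 = 7 mg/L
Hourly solids removed = Q * dTSS = 149.5 m^3/h * 7 mg/L = 1046.5 g/h  (m^3/h * mg/L = g/h)
Daily solids removed = 1046.5 * 24 = 25116 g/day
Convert g to kg: 25116 / 1000 = 25.116 kg/day

25.116 kg/day


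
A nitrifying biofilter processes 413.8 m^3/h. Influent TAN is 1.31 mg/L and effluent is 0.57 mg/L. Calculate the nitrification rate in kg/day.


Concentration drop: TAN_in - TAN_out = 1.31 - 0.57 = 0.74 mg/L
Hourly TAN removed = Q * dTAN = 413.8 m^3/h * 0.74 mg/L = 306.212 g/h  (m^3/h * mg/L = g/h)
Daily TAN removed = 306.212 * 24 = 7349.088 g/day
Convert to kg/day: 7349.088 / 1000 = 7.349088 kg/day

7.349088 kg/day


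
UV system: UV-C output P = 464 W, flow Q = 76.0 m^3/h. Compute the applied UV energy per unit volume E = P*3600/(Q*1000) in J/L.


Energy delivered per hour = 464 W * 3600 s = 1670400 J/h
Volume treated per hour = 76.0 m^3/h * 1000 = 76000 L/h
dose = 1670400 / 76000 = 21.9789 J/L

21.9789 J/L


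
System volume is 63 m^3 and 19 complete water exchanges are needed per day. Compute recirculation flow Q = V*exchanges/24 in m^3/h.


Daily recirculation volume = 63 m^3 * 19 = 1197 m^3/day
Flow rate Q = daily volume / 24 h = 1197 / 24 = 49.875 m^3/h

49.875 m^3/h


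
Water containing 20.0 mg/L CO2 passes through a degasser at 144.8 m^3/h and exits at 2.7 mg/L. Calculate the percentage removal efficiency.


CO2_out / CO2_in = 2.7 / 20.0 = 0.135
Fraction remaining = 0.135
efficiency = (1 - 0.135) * 100 = 86.5 %

86.5 %


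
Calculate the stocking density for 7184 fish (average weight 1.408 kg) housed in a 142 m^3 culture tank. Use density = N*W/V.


Total biomass = 7184 fish * 1.408 kg = 10115.072 kg
Density = total biomass / volume = 10115.072 / 142 = 71.2329 kg/m^3

71.2329 kg/m^3


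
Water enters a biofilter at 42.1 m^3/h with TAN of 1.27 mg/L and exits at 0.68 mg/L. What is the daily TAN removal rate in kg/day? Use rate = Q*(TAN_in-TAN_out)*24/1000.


Concentration drop: TAN_in - TAN_out = 1.27 - 0.68 = 0.59 mg/L
Hourly TAN removed = Q * dTAN = 42.1 m^3/h * 0.59 mg/L = 24.839 g/h  (m^3/h * mg/L = g/h)
Daily TAN removed = 24.839 * 24 = 596.136 g/day
Convert to kg/day: 596.136 / 1000 = 0.596136 kg/day

0.596136 kg/day


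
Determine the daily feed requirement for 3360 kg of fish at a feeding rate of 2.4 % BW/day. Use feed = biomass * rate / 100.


Feeding rate fraction = 2.4% / 100 = 0.024
Daily feed = 3360 kg * 0.024 = 80.64 kg/day

80.64 kg/day


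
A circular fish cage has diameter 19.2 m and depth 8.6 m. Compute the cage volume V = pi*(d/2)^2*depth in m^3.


r = d/2 = 19.2/2 = 9.6 m
Base area = pi*r^2 = pi*9.6^2 = 289.52918 m^2
Volume = 289.52918 * 8.6 = 2489.95 m^3

2489.95 m^3


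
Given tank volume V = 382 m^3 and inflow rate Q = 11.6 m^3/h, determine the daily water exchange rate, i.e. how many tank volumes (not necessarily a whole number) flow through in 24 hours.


Daily flow volume = 11.6 m^3/h * 24 h = 278.4 m^3/day
Exchanges = daily flow / tank volume = 278.4 / 382 = 0.728796 exchanges/day

0.728796 exchanges/day


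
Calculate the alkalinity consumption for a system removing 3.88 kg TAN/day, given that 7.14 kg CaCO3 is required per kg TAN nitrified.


Alkalinity factor: 7.14 kg CaCO3 consumed per kg TAN nitrified
alk = 3.88 kg TAN * 7.14 = 27.7032 kg CaCO3/day

27.7032 kg CaCO3/day


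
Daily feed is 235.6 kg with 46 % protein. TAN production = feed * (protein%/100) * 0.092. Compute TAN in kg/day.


Protein in feed = 235.6 * 46/100 = 108.376 kg/day
TAN = protein * 0.092 = 108.376 * 0.092 = 9.970592 kg/day

9.970592 kg/day


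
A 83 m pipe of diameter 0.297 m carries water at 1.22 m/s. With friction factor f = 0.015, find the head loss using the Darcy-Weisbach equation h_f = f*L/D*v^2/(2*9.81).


v^2 = 1.22^2 = 1.4884 m^2/s^2
L/D = 83/0.297 = 279.46128
h_f = f*(L/D)*v^2/(2g) = 0.015 * 279.46128 * 1.4884 / 19.62 = 0.318005 m

0.318005 m


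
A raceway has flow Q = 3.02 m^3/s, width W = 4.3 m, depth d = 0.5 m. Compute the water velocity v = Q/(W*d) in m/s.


Cross-sectional area = W * d = 4.3 * 0.5 = 2.15 m^2
Velocity = Q / A = 3.02 / 2.15 = 1.40465 m/s

1.40465 m/s


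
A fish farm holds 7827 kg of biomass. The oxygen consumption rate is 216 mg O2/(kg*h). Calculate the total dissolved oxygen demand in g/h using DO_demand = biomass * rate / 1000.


Total O2 consumption (mg/h) = 7827 kg * 216 mg/(kg*h) = 1690632 mg/h
Convert to g/h: 1690632 / 1000 = 1690.632 g/h

1690.632 g/h


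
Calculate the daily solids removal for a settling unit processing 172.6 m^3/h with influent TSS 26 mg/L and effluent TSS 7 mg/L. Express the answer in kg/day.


Concentration drop: TSS_in - TSS_out = 26 - 7 = 19 mg/L
Hourly solids removed = Q * dTSS = 172.6 m^3/h * 19 mg/L = 3279.4 g/h  (m^3/h * mg/L = g/h)
Daily solids removed = 3279.4 * 24 = 78705.6 g/day
Convert g to kg: 78705.6 / 1000 = 78.7056 kg/day

78.7056 kg/day


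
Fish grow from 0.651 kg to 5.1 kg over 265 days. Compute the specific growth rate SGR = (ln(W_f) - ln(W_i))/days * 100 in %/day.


ln(W_f) = ln(5.1) = 1.6292405
ln(W_i) = ln(0.651) = -0.42924564
ln(W_f) - ln(W_i) = 1.6292405 - -0.42924564 = 2.0584861
SGR = 2.0584861 / 265 * 100 = 0.776787 %/day

0.776787 %/day


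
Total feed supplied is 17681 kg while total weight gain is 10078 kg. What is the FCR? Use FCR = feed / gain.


FCR = feed consumed / weight gained
FCR = 17681 kg / 10078 kg = 1.75442

1.75442


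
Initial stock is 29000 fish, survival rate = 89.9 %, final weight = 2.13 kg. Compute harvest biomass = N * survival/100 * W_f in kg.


Survivors = 29000 * 89.9/100 = 26071 fish
Harvest biomass = survivors * W_f = 26071 * 2.13 = 55531.23 kg

55531.23 kg


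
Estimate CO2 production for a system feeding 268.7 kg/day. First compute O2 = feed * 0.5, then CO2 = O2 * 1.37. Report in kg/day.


O2 = 268.7 * 0.5 = 134.35
CO2 = 134.35 * 1.37 = 184.0595

184.0595 kg/day


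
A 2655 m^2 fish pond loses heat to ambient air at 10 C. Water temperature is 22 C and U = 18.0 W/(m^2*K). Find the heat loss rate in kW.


Temperature difference dT = 22 - 10 = 12 K
Heat loss (W) = U * A * dT = 18.0 * 2655 * 12 = 573480 W
Convert to kW: 573480 / 1000 = 573.48 kW

573.48 kW


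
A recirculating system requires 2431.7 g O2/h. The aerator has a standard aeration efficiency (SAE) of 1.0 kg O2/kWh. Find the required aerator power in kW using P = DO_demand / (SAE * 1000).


SAE in g O2/kWh = 1.0 * 1000 = 1000 g/kWh
P = DO_demand / SAE_g = 2431.7 / 1000 = 2.4317 kW

2.4317 kW
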